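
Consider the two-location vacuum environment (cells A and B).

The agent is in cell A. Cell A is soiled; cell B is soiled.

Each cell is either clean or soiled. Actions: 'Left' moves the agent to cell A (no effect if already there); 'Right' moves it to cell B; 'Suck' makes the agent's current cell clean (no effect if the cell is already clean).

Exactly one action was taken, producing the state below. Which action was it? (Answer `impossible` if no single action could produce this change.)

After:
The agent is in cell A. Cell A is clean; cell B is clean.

impossible

try  Left: <A|soiled|soiled>
try Right: <B|soiled|soiled>
try  Suck: <A|clean|soiled>
no single action produces the after-state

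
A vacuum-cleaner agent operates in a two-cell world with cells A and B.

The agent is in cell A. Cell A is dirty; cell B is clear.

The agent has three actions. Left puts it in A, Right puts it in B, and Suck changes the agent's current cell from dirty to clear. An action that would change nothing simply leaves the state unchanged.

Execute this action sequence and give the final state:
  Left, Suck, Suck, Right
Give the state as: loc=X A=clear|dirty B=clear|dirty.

step 1/4 (Left): loc=A A=dirty B=clear
step 2/4 (Suck): loc=A A=clear B=clear
step 3/4 (Suck): loc=A A=clear B=clear
step 4/4 (Right): loc=B A=clear B=clear

loc=B A=clear B=clear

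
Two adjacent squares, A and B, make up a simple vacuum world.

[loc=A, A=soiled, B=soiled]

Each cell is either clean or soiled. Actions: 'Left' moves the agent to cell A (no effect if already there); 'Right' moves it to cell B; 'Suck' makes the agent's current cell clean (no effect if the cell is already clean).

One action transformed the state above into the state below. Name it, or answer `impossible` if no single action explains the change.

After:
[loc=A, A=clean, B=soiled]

try  Left: (A; A:soiled, B:soiled)
try Right: (B; A:soiled, B:soiled)
try  Suck: (A; A:clean, B:soiled)  ← match

Suck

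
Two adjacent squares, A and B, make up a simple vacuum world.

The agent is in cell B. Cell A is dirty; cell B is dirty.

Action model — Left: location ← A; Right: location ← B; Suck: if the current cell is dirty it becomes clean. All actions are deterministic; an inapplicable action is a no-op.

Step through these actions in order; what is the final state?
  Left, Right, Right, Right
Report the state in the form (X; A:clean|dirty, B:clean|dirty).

(B; A:dirty, B:dirty)

[1] after Left: (A; A:dirty, B:dirty)
[2] after Right: (B; A:dirty, B:dirty)
[3] after Right: (B; A:dirty, B:dirty)
[4] after Right: (B; A:dirty, B:dirty)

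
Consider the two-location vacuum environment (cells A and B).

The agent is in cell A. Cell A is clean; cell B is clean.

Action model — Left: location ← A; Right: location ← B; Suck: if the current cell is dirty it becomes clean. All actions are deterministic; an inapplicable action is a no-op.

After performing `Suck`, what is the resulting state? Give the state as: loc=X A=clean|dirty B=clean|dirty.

loc=A A=clean B=clean

start: loc=A A=clean B=clean
Suck (#1): loc=A A=clean B=clean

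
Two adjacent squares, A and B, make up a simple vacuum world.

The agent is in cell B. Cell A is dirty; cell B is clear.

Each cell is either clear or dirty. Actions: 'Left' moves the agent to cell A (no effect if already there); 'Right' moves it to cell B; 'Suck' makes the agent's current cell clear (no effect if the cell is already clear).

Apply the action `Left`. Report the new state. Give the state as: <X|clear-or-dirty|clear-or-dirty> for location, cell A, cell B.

start: <B|dirty|clear>
1) do Left; now <A|dirty|clear>

<A|dirty|clear>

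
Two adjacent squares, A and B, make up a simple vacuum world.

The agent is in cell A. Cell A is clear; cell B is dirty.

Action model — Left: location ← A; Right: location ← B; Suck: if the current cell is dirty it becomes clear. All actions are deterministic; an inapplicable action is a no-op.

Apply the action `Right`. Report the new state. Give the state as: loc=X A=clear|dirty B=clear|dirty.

loc=B A=clear B=dirty

start: loc=A A=clear B=dirty
[1] after Right: loc=B A=clear B=dirty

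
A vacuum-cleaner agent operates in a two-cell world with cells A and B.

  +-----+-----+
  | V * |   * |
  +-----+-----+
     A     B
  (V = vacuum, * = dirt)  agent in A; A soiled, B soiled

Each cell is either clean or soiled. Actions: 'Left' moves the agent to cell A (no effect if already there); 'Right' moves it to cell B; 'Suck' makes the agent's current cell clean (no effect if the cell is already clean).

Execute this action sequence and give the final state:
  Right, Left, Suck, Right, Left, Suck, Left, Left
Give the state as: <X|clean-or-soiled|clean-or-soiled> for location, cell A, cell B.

<A|clean|soiled>

Right (#1): <B|soiled|soiled>
Left (#2): <A|soiled|soiled>
Suck (#3): <A|clean|soiled>
Right (#4): <B|clean|soiled>
Left (#5): <A|clean|soiled>
Suck (#6): <A|clean|soiled>
Left (#7): <A|clean|soiled>
Left (#8): <A|clean|soiled>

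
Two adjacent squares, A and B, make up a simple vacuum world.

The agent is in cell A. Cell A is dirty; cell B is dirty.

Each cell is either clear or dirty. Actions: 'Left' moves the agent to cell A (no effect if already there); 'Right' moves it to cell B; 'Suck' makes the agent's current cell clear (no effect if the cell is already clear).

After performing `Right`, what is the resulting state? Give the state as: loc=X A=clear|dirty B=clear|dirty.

start: loc=A A=dirty B=dirty
[1] after Right: loc=B A=dirty B=dirty

loc=B A=dirty B=dirty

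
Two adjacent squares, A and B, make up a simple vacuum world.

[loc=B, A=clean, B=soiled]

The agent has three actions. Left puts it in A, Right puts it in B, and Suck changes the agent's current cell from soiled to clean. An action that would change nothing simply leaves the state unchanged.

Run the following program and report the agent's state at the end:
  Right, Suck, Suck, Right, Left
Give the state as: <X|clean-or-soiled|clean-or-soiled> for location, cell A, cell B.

t=1 Right ⇒ <B|clean|soiled>
t=2 Suck ⇒ <B|clean|clean>
t=3 Suck ⇒ <B|clean|clean>
t=4 Right ⇒ <B|clean|clean>
t=5 Left ⇒ <A|clean|clean>

<A|clean|clean>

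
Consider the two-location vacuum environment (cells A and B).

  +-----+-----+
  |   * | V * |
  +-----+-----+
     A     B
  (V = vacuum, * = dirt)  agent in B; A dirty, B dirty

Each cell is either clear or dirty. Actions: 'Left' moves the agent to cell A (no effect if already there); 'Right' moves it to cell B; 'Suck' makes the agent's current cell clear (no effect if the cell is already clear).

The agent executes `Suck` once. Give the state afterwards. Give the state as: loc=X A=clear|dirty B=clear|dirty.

loc=B A=dirty B=clear

start: loc=B A=dirty B=dirty
step 1/1 (Suck): loc=B A=dirty B=clear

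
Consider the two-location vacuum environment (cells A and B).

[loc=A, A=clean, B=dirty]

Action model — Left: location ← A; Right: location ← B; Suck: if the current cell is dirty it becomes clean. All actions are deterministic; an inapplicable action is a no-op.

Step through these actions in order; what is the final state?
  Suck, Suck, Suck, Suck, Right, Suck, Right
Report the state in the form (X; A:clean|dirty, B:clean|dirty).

(B; A:clean, B:clean)

step 1/7 (Suck): (A; A:clean, B:dirty)
step 2/7 (Suck): (A; A:clean, B:dirty)
step 3/7 (Suck): (A; A:clean, B:dirty)
step 4/7 (Suck): (A; A:clean, B:dirty)
step 5/7 (Right): (B; A:clean, B:dirty)
step 6/7 (Suck): (B; A:clean, B:clean)
step 7/7 (Right): (B; A:clean, B:clean)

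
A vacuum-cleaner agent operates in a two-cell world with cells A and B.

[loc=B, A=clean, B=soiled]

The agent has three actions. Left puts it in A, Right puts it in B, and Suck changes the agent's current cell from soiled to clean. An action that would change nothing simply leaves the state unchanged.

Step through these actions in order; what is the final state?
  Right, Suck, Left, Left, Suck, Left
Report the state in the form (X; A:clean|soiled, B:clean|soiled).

Right (#1): (B; A:clean, B:soiled)
Suck (#2): (B; A:clean, B:clean)
Left (#3): (A; A:clean, B:clean)
Left (#4): (A; A:clean, B:clean)
Suck (#5): (A; A:clean, B:clean)
Left (#6): (A; A:clean, B:clean)

(A; A:clean, B:clean)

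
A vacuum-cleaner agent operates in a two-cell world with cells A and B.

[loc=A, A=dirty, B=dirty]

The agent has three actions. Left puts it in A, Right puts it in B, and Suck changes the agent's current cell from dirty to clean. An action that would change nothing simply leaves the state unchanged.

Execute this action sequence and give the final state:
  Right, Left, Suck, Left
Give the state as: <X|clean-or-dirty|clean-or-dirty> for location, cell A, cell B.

<A|clean|dirty>

1. Right → <B|dirty|dirty>
2. Left → <A|dirty|dirty>
3. Suck → <A|clean|dirty>
4. Left → <A|clean|dirty>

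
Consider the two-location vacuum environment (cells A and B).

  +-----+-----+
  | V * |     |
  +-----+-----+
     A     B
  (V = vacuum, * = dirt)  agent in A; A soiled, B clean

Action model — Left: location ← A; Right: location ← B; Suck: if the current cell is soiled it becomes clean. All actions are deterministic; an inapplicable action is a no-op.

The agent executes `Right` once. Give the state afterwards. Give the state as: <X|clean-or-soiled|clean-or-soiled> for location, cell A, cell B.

<B|soiled|clean>

start: <A|soiled|clean>
Right (#1): <B|soiled|clean>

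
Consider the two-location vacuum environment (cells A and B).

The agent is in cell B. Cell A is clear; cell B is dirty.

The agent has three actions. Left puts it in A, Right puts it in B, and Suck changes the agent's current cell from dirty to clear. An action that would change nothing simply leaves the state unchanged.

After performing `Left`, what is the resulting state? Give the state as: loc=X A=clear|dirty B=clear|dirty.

loc=A A=clear B=dirty

start: loc=B A=clear B=dirty
1. Left → loc=A A=clear B=dirty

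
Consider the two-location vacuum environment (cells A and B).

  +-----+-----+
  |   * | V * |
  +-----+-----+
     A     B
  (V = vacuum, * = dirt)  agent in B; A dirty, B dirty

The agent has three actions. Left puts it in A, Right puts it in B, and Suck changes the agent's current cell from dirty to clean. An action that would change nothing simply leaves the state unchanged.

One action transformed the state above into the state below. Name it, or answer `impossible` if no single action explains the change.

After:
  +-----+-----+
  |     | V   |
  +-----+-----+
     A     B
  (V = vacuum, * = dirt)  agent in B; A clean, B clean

try  Left: loc=A A=dirty B=dirty
try Right: loc=B A=dirty B=dirty
try  Suck: loc=B A=dirty B=clean
no single action produces the after-state

impossible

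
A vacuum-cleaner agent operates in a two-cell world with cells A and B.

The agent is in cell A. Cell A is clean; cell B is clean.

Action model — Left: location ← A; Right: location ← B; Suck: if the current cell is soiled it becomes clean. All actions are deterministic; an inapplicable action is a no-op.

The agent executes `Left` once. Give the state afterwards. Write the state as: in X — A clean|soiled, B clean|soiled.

in A — A clean, B clean

start: in A — A clean, B clean
Left (#1): in A — A clean, B clean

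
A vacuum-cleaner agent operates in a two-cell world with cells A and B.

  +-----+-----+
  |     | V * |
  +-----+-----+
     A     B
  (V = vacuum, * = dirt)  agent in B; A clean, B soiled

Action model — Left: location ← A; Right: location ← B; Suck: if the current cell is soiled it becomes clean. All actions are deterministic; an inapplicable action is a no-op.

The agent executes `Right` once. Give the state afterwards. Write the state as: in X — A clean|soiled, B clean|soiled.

in B — A clean, B soiled

start: in B — A clean, B soiled
step 1/1 (Right): in B — A clean, B soiled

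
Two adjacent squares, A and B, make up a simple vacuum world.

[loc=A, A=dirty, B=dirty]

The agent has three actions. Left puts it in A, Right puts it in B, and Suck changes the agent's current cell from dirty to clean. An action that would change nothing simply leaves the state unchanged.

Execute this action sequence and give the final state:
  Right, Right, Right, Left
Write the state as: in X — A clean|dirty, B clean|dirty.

in A — A dirty, B dirty

1) do Right; now in B — A dirty, B dirty
2) do Right; now in B — A dirty, B dirty
3) do Right; now in B — A dirty, B dirty
4) do Left; now in A — A dirty, B dirty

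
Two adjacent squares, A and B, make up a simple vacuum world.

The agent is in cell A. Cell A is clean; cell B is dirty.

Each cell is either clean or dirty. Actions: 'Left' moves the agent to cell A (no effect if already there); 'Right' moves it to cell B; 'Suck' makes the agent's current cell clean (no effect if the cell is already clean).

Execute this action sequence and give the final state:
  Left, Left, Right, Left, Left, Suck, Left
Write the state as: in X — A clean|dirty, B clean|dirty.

in A — A clean, B dirty

Left (#1): in A — A clean, B dirty
Left (#2): in A — A clean, B dirty
Right (#3): in B — A clean, B dirty
Left (#4): in A — A clean, B dirty
Left (#5): in A — A clean, B dirty
Suck (#6): in A — A clean, B dirty
Left (#7): in A — A clean, B dirty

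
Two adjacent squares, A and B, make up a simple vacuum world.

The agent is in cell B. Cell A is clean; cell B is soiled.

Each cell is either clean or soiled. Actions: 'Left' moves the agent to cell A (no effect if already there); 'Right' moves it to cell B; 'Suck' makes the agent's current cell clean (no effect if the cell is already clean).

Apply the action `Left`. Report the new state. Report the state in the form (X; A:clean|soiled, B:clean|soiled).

(A; A:clean, B:soiled)

start: (B; A:clean, B:soiled)
1) do Left; now (A; A:clean, B:soiled)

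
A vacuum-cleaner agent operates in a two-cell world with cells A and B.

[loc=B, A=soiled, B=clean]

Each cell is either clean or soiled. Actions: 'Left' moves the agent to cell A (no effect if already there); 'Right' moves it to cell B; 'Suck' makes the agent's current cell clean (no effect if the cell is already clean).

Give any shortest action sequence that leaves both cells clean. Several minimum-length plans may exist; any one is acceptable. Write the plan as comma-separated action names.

Left, Suck

t=1 Left ⇒ (A; A:soiled, B:clean)
t=2 Suck ⇒ (A; A:clean, B:clean)
min 2: go A then Suck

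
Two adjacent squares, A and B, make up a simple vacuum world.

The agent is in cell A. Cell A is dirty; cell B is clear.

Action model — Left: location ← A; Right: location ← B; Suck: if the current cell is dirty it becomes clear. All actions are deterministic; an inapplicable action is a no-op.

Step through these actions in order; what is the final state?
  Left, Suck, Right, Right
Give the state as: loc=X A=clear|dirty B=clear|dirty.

loc=B A=clear B=clear

t=1 Left ⇒ loc=A A=dirty B=clear
t=2 Suck ⇒ loc=A A=clear B=clear
t=3 Right ⇒ loc=B A=clear B=clear
t=4 Right ⇒ loc=B A=clear B=clear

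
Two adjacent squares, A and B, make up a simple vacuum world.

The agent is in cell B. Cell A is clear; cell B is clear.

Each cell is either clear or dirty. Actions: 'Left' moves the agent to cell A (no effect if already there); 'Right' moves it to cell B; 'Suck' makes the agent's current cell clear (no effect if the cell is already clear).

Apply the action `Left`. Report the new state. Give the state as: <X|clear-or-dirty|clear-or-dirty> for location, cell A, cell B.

start: <B|clear|clear>
step 1/1 (Left): <A|clear|clear>

<A|clear|clear>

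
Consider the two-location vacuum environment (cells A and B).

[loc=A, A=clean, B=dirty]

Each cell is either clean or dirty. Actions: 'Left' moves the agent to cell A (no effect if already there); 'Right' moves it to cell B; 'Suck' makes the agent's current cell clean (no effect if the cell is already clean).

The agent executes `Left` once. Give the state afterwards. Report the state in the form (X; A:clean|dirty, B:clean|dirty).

start: (A; A:clean, B:dirty)
step 1/1 (Left): (A; A:clean, B:dirty)

(A; A:clean, B:dirty)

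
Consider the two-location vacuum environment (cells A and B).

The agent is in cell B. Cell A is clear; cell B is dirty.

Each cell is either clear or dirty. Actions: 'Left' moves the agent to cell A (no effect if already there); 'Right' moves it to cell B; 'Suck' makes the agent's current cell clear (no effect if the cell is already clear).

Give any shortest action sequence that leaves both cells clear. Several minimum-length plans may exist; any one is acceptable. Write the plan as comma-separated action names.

Suck

step 1/1 (Suck): <B|clear|clear>
min 1: B is dirty, one Suck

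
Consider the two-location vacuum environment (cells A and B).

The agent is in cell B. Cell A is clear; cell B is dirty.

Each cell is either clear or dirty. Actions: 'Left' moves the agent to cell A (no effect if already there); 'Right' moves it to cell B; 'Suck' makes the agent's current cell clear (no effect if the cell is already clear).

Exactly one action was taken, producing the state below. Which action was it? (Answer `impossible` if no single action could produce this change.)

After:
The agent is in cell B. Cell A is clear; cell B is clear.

try  Left: in A — A clear, B dirty
try Right: in B — A clear, B dirty
try  Suck: in B — A clear, B clear  ← match

Suck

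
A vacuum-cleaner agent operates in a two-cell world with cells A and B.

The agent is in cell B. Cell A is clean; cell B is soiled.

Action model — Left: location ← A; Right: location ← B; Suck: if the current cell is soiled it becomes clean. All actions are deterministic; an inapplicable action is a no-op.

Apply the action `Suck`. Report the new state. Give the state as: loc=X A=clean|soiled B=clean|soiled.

start: loc=B A=clean B=soiled
t=1 Suck ⇒ loc=B A=clean B=clean

loc=B A=clean B=clean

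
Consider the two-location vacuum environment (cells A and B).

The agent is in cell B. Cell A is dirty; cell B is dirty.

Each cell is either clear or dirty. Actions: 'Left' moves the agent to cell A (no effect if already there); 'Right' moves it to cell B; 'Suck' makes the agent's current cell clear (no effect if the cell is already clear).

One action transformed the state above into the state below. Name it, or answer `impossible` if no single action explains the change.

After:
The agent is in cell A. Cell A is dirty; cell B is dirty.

try  Left: (A; A:dirty, B:dirty)  ← match
try Right: (B; A:dirty, B:dirty)
try  Suck: (B; A:dirty, B:clear)

Left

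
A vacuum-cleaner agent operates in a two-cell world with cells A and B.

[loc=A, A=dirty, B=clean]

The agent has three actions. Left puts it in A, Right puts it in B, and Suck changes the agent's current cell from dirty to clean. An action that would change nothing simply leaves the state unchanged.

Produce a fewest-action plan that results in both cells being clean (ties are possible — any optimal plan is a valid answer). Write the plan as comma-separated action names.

Suck

Suck (#1): (A; A:clean, B:clean)
min 1: A is dirty, one Suck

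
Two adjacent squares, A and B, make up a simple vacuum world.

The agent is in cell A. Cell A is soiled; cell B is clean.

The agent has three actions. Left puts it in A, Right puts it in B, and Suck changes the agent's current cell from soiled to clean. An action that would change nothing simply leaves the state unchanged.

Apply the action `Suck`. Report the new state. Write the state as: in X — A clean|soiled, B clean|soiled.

start: in A — A soiled, B clean
[1] after Suck: in A — A clean, B clean

in A — A clean, B clean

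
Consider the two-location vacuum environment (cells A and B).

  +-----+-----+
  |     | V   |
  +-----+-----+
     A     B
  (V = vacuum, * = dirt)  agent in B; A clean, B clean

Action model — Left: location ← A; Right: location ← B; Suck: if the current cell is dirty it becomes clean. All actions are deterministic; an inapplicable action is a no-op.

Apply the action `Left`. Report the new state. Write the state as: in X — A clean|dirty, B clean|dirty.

start: in B — A clean, B clean
Left (#1): in A — A clean, B clean

in A — A clean, B clean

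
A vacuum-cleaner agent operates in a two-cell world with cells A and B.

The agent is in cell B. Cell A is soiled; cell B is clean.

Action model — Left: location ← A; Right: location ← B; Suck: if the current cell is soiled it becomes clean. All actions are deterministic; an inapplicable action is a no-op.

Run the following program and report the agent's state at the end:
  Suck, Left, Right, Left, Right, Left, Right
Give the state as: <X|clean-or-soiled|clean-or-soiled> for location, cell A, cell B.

step 1/7 (Suck): <B|soiled|clean>
step 2/7 (Left): <A|soiled|clean>
step 3/7 (Right): <B|soiled|clean>
step 4/7 (Left): <A|soiled|clean>
step 5/7 (Right): <B|soiled|clean>
step 6/7 (Left): <A|soiled|clean>
step 7/7 (Right): <B|soiled|clean>

<B|soiled|clean>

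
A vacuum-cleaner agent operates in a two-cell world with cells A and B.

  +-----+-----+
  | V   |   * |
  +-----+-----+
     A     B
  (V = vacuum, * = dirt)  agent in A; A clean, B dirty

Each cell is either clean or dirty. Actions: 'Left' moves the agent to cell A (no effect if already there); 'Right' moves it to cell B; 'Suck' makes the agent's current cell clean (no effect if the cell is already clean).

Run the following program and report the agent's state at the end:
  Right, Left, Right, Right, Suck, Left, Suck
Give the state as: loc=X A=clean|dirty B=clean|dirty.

loc=A A=clean B=clean

1. Right → loc=B A=clean B=dirty
2. Left → loc=A A=clean B=dirty
3. Right → loc=B A=clean B=dirty
4. Right → loc=B A=clean B=dirty
5. Suck → loc=B A=clean B=clean
6. Left → loc=A A=clean B=clean
7. Suck → loc=A A=clean B=clean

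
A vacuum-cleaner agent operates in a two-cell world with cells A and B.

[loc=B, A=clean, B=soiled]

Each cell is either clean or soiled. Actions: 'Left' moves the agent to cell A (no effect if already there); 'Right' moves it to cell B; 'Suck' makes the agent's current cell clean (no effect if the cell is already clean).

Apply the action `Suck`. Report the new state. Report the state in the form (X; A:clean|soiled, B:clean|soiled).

(B; A:clean, B:clean)

start: (B; A:clean, B:soiled)
t=1 Suck ⇒ (B; A:clean, B:clean)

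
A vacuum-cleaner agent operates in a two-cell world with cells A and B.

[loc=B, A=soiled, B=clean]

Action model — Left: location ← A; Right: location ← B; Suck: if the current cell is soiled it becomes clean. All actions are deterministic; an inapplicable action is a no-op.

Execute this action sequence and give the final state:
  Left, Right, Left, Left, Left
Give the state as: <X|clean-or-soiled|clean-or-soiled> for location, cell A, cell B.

1) do Left; now <A|soiled|clean>
2) do Right; now <B|soiled|clean>
3) do Left; now <A|soiled|clean>
4) do Left; now <A|soiled|clean>
5) do Left; now <A|soiled|clean>

<A|soiled|clean>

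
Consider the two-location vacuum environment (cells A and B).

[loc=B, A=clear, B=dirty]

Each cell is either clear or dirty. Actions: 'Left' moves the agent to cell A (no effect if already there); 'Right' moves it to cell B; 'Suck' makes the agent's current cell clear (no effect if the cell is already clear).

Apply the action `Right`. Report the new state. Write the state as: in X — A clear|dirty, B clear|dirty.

start: in B — A clear, B dirty
Right (#1): in B — A clear, B dirty

in B — A clear, B dirty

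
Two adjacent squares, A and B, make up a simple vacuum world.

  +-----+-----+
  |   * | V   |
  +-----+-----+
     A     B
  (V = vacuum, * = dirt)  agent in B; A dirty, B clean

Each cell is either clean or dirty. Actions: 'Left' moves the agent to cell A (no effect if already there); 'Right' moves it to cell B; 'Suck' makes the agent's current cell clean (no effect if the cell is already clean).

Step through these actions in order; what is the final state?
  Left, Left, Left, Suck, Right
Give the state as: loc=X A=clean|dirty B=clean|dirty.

loc=B A=clean B=clean

Left (#1): loc=A A=dirty B=clean
Left (#2): loc=A A=dirty B=clean
Left (#3): loc=A A=dirty B=clean
Suck (#4): loc=A A=clean B=clean
Right (#5): loc=B A=clean B=clean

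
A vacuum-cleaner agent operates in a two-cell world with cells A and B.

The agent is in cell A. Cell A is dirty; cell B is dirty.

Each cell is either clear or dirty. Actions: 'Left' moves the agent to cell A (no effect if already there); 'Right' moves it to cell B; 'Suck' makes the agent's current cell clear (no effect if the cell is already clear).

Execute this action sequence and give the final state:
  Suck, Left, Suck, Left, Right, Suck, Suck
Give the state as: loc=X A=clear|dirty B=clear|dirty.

loc=B A=clear B=clear

Suck (#1): loc=A A=clear B=dirty
Left (#2): loc=A A=clear B=dirty
Suck (#3): loc=A A=clear B=dirty
Left (#4): loc=A A=clear B=dirty
Right (#5): loc=B A=clear B=dirty
Suck (#6): loc=B A=clear B=clear
Suck (#7): loc=B A=clear B=clear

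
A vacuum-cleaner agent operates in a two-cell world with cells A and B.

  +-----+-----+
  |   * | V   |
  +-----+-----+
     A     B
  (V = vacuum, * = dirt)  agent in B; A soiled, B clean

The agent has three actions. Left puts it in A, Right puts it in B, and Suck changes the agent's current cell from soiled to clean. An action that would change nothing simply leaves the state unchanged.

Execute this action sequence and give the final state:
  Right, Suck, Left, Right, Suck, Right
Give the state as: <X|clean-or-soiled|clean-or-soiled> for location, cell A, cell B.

1) do Right; now <B|soiled|clean>
2) do Suck; now <B|soiled|clean>
3) do Left; now <A|soiled|clean>
4) do Right; now <B|soiled|clean>
5) do Suck; now <B|soiled|clean>
6) do Right; now <B|soiled|clean>

<B|soiled|clean>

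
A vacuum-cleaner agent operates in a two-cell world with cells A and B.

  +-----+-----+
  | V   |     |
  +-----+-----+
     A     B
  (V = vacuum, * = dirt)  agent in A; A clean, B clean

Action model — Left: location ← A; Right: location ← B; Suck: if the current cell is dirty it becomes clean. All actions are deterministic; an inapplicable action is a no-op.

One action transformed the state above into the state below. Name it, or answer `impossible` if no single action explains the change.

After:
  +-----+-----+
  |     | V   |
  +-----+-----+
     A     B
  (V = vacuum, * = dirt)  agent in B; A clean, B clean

try  Left: loc=A A=clean B=clean
try Right: loc=B A=clean B=clean  ← match
try  Suck: loc=A A=clean B=clean

Right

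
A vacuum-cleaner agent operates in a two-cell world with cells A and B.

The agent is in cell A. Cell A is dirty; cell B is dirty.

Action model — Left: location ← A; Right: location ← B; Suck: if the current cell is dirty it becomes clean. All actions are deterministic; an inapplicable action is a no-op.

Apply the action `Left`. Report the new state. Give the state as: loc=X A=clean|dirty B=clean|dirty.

loc=A A=dirty B=dirty

start: loc=A A=dirty B=dirty
[1] after Left: loc=A A=dirty B=dirty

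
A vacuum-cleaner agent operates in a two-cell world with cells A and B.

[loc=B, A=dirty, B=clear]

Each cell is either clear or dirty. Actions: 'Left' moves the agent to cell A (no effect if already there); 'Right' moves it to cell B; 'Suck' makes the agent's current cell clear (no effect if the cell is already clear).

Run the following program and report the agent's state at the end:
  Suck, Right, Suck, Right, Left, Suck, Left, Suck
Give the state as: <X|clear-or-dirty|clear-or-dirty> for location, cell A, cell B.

<A|clear|clear>

[1] after Suck: <B|dirty|clear>
[2] after Right: <B|dirty|clear>
[3] after Suck: <B|dirty|clear>
[4] after Right: <B|dirty|clear>
[5] after Left: <A|dirty|clear>
[6] after Suck: <A|clear|clear>
[7] after Left: <A|clear|clear>
[8] after Suck: <A|clear|clear>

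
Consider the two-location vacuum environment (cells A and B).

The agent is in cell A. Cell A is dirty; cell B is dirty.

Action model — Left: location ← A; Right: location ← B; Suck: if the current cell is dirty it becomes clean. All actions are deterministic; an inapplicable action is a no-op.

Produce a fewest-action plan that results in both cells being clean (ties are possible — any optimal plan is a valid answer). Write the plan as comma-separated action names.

step 1/3 (Suck): (A; A:clean, B:dirty)
step 2/3 (Right): (B; A:clean, B:dirty)
step 3/3 (Suck): (B; A:clean, B:clean)
min 3: Suck A + move + Suck B

Suck, Right, Suck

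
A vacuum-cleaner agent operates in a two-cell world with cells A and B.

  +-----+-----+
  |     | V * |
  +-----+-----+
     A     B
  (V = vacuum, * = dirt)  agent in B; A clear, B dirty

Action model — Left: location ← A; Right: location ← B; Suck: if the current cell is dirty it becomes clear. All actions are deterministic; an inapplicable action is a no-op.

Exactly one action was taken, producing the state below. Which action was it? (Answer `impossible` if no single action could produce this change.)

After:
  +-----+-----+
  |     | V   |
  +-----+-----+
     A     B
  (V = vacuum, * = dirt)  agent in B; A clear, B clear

Suck

try  Left: (A; A:clear, B:dirty)
try Right: (B; A:clear, B:dirty)
try  Suck: (B; A:clear, B:clear)  ← match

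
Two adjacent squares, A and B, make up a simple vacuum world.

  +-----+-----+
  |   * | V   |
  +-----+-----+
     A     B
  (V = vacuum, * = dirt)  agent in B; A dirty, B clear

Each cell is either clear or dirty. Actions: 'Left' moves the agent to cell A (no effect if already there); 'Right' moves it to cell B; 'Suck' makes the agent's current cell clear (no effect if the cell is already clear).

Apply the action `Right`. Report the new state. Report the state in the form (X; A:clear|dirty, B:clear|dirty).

start: (B; A:dirty, B:clear)
t=1 Right ⇒ (B; A:dirty, B:clear)

(B; A:dirty, B:clear)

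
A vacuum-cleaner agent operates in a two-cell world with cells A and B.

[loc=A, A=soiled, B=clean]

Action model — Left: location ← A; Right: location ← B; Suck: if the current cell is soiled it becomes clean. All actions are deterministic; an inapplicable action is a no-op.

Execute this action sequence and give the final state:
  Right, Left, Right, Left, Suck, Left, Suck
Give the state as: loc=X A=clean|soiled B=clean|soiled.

loc=A A=clean B=clean

[1] after Right: loc=B A=soiled B=clean
[2] after Left: loc=A A=soiled B=clean
[3] after Right: loc=B A=soiled B=clean
[4] after Left: loc=A A=soiled B=clean
[5] after Suck: loc=A A=clean B=clean
[6] after Left: loc=A A=clean B=clean
[7] after Suck: loc=A A=clean B=clean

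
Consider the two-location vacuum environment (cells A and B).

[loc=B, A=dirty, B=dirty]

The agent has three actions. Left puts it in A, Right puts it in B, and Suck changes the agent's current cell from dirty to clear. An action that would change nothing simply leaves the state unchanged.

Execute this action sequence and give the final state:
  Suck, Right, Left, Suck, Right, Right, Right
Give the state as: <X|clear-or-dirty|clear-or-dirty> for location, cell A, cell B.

Suck (#1): <B|dirty|clear>
Right (#2): <B|dirty|clear>
Left (#3): <A|dirty|clear>
Suck (#4): <A|clear|clear>
Right (#5): <B|clear|clear>
Right (#6): <B|clear|clear>
Right (#7): <B|clear|clear>

<B|clear|clear>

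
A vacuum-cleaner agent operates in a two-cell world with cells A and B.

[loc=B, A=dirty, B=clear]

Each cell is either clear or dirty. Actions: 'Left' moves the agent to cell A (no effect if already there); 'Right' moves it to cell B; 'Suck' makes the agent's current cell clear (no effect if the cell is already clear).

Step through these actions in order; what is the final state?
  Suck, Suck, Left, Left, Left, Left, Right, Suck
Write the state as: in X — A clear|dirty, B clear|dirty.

in B — A dirty, B clear

Suck (#1): in B — A dirty, B clear
Suck (#2): in B — A dirty, B clear
Left (#3): in A — A dirty, B clear
Left (#4): in A — A dirty, B clear
Left (#5): in A — A dirty, B clear
Left (#6): in A — A dirty, B clear
Right (#7): in B — A dirty, B clear
Suck (#8): in B — A dirty, B clear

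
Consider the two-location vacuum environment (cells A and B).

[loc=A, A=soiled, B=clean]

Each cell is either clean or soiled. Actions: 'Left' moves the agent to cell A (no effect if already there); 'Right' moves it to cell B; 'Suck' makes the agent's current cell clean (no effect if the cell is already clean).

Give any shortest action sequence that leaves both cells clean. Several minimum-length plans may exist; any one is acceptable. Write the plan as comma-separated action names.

[1] after Suck: loc=A A=clean B=clean
min 1: A is soiled, one Suck

Suck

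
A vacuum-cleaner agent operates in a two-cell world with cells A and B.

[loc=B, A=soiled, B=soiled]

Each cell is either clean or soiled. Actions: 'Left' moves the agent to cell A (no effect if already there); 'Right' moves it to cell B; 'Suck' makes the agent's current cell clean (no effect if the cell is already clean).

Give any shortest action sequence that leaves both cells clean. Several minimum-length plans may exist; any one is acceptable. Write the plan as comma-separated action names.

1. Suck → <B|soiled|clean>
2. Left → <A|soiled|clean>
3. Suck → <A|clean|clean>
min 3: Suck B + move + Suck A

Suck, Left, Suck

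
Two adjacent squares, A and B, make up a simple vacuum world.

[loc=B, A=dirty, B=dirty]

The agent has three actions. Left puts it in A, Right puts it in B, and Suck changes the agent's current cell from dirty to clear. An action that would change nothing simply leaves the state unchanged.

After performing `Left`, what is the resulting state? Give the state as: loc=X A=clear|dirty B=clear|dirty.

loc=A A=dirty B=dirty

start: loc=B A=dirty B=dirty
Left (#1): loc=A A=dirty B=dirty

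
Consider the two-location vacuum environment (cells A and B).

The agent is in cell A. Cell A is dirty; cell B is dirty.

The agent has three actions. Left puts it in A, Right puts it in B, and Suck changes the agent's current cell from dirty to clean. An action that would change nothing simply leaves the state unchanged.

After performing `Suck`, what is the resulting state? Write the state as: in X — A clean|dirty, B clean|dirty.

start: in A — A dirty, B dirty
t=1 Suck ⇒ in A — A clean, B dirty

in A — A clean, B dirty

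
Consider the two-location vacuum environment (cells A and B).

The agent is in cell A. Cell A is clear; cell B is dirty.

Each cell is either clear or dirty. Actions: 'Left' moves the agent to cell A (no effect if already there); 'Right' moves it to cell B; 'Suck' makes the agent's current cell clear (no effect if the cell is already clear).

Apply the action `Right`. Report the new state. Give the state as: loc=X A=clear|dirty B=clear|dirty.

loc=B A=clear B=dirty

start: loc=A A=clear B=dirty
[1] after Right: loc=B A=clear B=dirty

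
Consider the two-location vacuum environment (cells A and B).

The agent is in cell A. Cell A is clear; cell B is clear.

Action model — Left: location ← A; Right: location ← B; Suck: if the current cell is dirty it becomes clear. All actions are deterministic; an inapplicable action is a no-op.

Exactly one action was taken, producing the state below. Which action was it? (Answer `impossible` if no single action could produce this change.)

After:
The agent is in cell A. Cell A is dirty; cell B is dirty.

impossible

try  Left: <A|clear|clear>
try Right: <B|clear|clear>
try  Suck: <A|clear|clear>
no single action produces the after-state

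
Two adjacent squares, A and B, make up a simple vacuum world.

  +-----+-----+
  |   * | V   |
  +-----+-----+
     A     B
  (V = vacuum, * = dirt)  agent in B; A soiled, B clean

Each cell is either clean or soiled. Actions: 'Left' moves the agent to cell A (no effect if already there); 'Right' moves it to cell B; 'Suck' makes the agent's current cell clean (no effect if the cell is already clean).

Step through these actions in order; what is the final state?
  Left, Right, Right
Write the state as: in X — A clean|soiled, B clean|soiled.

Left (#1): in A — A soiled, B clean
Right (#2): in B — A soiled, B clean
Right (#3): in B — A soiled, B clean

in B — A soiled, B clean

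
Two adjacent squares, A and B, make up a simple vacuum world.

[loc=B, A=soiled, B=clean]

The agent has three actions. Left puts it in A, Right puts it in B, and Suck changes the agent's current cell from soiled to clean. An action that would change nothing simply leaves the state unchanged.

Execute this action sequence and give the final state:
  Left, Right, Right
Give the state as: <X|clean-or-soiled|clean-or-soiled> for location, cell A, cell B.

Left (#1): <A|soiled|clean>
Right (#2): <B|soiled|clean>
Right (#3): <B|soiled|clean>

<B|soiled|clean>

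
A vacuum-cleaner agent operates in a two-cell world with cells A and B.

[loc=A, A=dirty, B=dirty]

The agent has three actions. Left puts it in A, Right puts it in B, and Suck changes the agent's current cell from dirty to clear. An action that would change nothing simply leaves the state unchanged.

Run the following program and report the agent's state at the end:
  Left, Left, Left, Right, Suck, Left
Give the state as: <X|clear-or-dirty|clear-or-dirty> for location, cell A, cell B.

step 1/6 (Left): <A|dirty|dirty>
step 2/6 (Left): <A|dirty|dirty>
step 3/6 (Left): <A|dirty|dirty>
step 4/6 (Right): <B|dirty|dirty>
step 5/6 (Suck): <B|dirty|clear>
step 6/6 (Left): <A|dirty|clear>

<A|dirty|clear>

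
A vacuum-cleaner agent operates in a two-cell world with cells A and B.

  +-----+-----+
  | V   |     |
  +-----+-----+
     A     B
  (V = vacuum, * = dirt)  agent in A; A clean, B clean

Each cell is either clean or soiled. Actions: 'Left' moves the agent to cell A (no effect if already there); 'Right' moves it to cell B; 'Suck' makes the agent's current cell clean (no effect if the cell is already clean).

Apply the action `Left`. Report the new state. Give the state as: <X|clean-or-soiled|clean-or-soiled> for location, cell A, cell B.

<A|clean|clean>

start: <A|clean|clean>
[1] after Left: <A|clean|clean>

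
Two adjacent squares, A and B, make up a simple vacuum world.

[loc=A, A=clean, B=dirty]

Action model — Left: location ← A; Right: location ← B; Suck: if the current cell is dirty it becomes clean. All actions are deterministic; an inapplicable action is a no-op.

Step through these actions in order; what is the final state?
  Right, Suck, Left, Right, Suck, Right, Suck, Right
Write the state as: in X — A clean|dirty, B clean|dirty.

1) do Right; now in B — A clean, B dirty
2) do Suck; now in B — A clean, B clean
3) do Left; now in A — A clean, B clean
4) do Right; now in B — A clean, B clean
5) do Suck; now in B — A clean, B clean
6) do Right; now in B — A clean, B clean
7) do Suck; now in B — A clean, B clean
8) do Right; now in B — A clean, B clean

in B — A clean, B clean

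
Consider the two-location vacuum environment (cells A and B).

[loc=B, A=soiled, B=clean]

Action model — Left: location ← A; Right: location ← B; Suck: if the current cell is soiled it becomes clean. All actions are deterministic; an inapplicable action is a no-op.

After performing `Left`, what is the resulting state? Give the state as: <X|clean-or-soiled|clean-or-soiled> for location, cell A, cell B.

<A|soiled|clean>

start: <B|soiled|clean>
t=1 Left ⇒ <A|soiled|clean>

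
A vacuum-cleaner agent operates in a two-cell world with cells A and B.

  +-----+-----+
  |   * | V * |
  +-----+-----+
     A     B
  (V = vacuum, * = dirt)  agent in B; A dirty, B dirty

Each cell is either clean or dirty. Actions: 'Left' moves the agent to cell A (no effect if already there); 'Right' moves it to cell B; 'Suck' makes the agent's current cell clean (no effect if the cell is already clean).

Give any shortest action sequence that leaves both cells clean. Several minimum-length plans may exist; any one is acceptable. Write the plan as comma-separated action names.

Suck, Left, Suck

1. Suck → <B|dirty|clean>
2. Left → <A|dirty|clean>
3. Suck → <A|clean|clean>
min 3: Suck B + move + Suck A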